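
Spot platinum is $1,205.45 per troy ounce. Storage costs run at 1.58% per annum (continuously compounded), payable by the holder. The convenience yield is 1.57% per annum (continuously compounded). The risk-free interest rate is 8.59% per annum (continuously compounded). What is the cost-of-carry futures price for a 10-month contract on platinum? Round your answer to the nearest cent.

Net carry = r + u − y = 0.0859 + 0.0158 − 0.0157 = 0.0860
F = S·e^((r+u−y)T) = 1205.45 · e^(0.0860 × 10/12) = 1205.45 · e^0.07166667
= 1205.45 × 1.07429719 = $1,295.01 per troy ounce

$1,295.01 per troy ounce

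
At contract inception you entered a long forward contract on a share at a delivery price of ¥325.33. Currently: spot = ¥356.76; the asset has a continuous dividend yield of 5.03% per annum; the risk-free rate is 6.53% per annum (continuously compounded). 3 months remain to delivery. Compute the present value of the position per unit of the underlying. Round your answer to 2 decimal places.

Current fair forward for the remaining 3 months: F = S·e^((r − q)·T), (r − q) = 0.0653 − 0.0503 = 0.0150
F = 356.76 · e^(0.0150 × 3/12) = 356.76 × 1.003757 = 358.1003
Value of long forward = (F − K)·e^(−rT) = (358.1003 − 325.33) · e^(−0.0653·3/12)
= 32.7703 × 0.983808 = 32.24

¥32.24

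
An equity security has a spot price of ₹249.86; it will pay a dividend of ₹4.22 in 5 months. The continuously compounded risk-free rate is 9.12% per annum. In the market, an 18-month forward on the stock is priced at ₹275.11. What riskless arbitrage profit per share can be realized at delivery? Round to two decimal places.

₹6.72 per share

PV(dividends) I = 4.22·e^(−0.0912·5/12) = 4.0626
Fair forward F* = (S − I)·e^(rT) = (249.86 − 4.0626)·e^0.136800 = 245.7974 × 1.146599 = 281.8311
Market ₹275.11 < fair 281.8311: forward underpriced → reverse cash-and-carry (short the stock, invest proceeds at r, pay the dividends, go long the forward).
Profit at T = |F_mkt − F*| = |275.11 − 281.8311| = ₹6.72 per share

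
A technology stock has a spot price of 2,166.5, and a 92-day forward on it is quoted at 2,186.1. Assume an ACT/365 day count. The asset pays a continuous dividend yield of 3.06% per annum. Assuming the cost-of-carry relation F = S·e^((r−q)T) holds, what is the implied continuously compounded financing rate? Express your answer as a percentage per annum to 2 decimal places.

From F = S·e^((r−q)T): (r − q) = ln(F/S)/T
ln(2186.1/2166.5) = ln(1.009047) = 0.009006
(r − q) = 0.009006 / (92/365) = 0.035730
r = ln(F/S)/T + q = 0.035730 + 0.0306 = 0.066330
r = 6.63%

6.63%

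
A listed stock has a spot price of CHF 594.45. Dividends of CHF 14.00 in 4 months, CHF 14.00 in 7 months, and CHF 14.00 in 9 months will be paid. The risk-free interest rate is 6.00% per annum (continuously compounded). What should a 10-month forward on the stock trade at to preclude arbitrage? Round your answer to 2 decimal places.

PV(dividends) I = 14.00·e^(−0.0600·4/12) + 14.00·e^(−0.0600·7/12) + 14.00·e^(−0.0600·9/12)
I = 13.7228 + 13.5185 + 13.3840 = 40.6253
F = (S − I)·e^(rT) = (594.45 − 40.6253) · e^(0.0600·10/12)
= 553.8247 · e^0.050000 = 553.8247 × 1.051271 = CHF 582.22

CHF 582.22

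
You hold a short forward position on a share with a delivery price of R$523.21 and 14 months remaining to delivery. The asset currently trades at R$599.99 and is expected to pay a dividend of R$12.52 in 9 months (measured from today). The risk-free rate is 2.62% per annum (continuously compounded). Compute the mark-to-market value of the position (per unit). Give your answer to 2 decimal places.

PV(remaining dividends) I = 12.52·e^(−0.0262·9/12) = 12.2764
Current forward F = (S − I)·e^(rT) = (599.99 − 12.2764)·e^(0.0262·14/12) = 587.7136 × 1.031039 = 605.9556
Value (long) = (F − K)·e^(−rT) = (605.9556 − 523.21) × 0.969896 = 80.2546
Short position value = −(long value) = -R$80.25

-R$80.25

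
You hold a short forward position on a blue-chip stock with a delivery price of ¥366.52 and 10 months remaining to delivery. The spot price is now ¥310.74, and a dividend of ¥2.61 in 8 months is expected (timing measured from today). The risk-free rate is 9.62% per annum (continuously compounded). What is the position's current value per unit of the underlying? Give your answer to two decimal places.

PV(remaining dividends) I = 2.61·e^(−0.0962·8/12) = 2.4479
Current forward F = (S − I)·e^(rT) = (310.74 − 2.4479)·e^(0.0962·10/12) = 308.2921 × 1.083468 = 334.0246
Value (long) = (F − K)·e^(−rT) = (334.0246 − 366.52) × 0.922963 = -29.9921
Short position value = −(long value) = ¥29.99

¥29.99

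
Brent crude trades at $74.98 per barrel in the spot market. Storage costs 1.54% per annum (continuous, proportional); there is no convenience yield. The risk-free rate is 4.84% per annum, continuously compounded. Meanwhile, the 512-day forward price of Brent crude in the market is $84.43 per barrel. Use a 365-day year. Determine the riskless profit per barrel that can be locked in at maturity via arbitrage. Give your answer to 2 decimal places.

$2.43 per barrel

Fair forward: F* = S·e^(carry·T), with carry = (r + u) = 0.0484 + 0.0154 = 0.0638
F* = 74.98 · e^(0.0638 × 512/365) = 74.98 · e^0.089495 = 74.98 × 1.093622 = $81.9998
Market $84.43 > fair $81.9998: forward overpriced → cash-and-carry (buy spot, short the forward).
At maturity, profit = |F_mkt − F*| = |84.43 − 81.9998| = $2.43 per barrel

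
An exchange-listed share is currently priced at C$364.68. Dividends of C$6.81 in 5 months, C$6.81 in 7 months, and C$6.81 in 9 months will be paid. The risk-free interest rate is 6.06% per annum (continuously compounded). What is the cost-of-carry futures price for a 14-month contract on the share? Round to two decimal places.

PV(dividends) I = 6.81·e^(−0.0606·5/12) + 6.81·e^(−0.0606·7/12) + 6.81·e^(−0.0606·9/12)
I = 6.6402 + 6.5735 + 6.5074 = 19.7211
F = (S − I)·e^(rT) = (364.68 − 19.7211) · e^(0.0606·14/12)
= 344.9589 · e^0.070700 = 344.9589 × 1.073259 = C$370.23

C$370.23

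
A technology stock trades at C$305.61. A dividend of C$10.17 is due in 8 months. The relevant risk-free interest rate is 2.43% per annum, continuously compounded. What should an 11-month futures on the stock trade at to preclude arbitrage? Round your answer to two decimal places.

C$302.26

PV(dividends) I = 10.17·e^(−0.0243·8/12)
I = 10.0066
F = (S − I)·e^(rT) = (305.61 − 10.0066) · e^(0.0243·11/12)
= 295.6034 · e^0.022275 = 295.6034 × 1.022525 = C$302.26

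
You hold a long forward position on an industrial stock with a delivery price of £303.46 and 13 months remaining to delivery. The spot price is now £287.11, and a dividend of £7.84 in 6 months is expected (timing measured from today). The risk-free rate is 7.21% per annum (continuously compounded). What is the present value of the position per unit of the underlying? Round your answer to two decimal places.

PV(remaining dividends) I = 7.84·e^(−0.0721·6/12) = 7.5624
Current forward F = (S − I)·e^(rT) = (287.11 − 7.5624)·e^(0.0721·13/12) = 279.5476 × 1.081240 = 302.2580
Value (long) = (F − K)·e^(−rT) = (302.2580 − 303.46) × 0.924864 = -1.1117
Value = -£1.11

-£1.11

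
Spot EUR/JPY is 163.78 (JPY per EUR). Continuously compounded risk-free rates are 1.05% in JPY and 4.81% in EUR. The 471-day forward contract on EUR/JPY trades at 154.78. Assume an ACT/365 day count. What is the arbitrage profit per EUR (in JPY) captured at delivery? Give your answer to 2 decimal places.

1.24 per EUR (in JPY)

Fair forward: F* = S·e^(carry·T), with carry = (r_JPY − r_EUR) = 0.0105 − 0.0481 = -0.0376
F* = 163.78 · e^(-0.0376 × 471/365) = 163.78 · e^-0.048519 = 163.78 × 0.952639 = 156.0232
Market 154.78 < fair 156.0232: forward underpriced → reverse cash-and-carry (short spot, go long the forward).
At maturity, profit = |F_mkt − F*| = |154.78 − 156.0232| = 1.24 per EUR (in JPY)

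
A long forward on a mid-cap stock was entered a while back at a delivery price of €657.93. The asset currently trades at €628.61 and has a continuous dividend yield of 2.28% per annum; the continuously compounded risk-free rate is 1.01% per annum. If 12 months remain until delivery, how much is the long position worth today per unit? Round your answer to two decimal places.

Current fair forward for the remaining 12 months: F = S·e^((r − q)·T), (r − q) = 0.0101 − 0.0228 = -0.0127
F = 628.61 · e^(-0.0127 × 12/12) = 628.61 × 0.987380 = 620.6769
Value of long forward = (F − K)·e^(−rT) = (620.6769 − 657.93) · e^(−0.0101·12/12)
= -37.2531 × 0.989951 = -36.88

-€36.88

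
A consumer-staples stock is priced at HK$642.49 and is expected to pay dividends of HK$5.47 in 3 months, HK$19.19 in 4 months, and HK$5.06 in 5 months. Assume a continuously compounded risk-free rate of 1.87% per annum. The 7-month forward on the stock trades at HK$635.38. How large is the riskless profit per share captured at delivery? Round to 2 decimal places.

HK$15.70 per share

PV(dividends) I = 5.47·e^(−0.0187·3/12) + 19.19·e^(−0.0187·4/12) + 5.06·e^(−0.0187·5/12) = 29.5360
Fair forward F* = (S − I)·e^(rT) = (642.49 − 29.5360)·e^0.010908 = 612.9540 × 1.010968 = 619.6769
Market HK$635.38 > fair 619.6769: forward overpriced → cash-and-carry (borrow at r, buy the stock and collect the dividends, short the forward).
Profit at T = |F_mkt − F*| = |635.38 − 619.6769| = HK$15.70 per share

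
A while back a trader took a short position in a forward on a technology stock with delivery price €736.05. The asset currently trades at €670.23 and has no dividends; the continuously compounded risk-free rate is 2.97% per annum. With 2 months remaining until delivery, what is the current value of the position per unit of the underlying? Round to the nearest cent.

€62.19

Current fair forward for the remaining 2 months: F = S·e^(r·T), r = 0.0297
F = 670.23 · e^(0.0297 × 2/12) = 670.23 × 1.004962 = 673.5557
Value of long forward = (F − K)·e^(−rT) = (673.5557 − 736.05) · e^(−0.0297·2/12)
= -62.4943 × 0.995062 = -62.19
Short position value = −(long value) = €62.19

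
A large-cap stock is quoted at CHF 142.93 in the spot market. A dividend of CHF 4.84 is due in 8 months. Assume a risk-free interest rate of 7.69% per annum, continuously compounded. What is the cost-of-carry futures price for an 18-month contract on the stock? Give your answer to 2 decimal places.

CHF 155.25

PV(dividends) I = 4.84·e^(−0.0769·8/12)
I = 4.5981
F = (S − I)·e^(rT) = (142.93 − 4.5981) · e^(0.0769·18/12)
= 138.3319 · e^0.115350 = 138.3319 × 1.122266 = CHF 155.25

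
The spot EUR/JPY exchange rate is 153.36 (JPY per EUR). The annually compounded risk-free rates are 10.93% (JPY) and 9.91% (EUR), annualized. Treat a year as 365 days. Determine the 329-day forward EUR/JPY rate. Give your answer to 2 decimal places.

154.64

By covered interest parity, F = S · (1+r_JPY)^T / (1+r_EUR)^T
= 153.36 × 1.098009 / 1.088904 = 153.36 × 1.008362
F = 154.64 JPY per EUR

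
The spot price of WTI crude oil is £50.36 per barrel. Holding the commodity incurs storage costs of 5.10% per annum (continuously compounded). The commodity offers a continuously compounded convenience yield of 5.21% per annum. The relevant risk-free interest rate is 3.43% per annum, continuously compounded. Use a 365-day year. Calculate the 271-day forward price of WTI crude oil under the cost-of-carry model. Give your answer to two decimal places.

Net carry = r + u − y = 0.0343 + 0.0510 − 0.0521 = 0.0332
F = S·e^((r+u−y)T) = 50.36 · e^(0.0332 × 271/365) = 50.36 · e^0.024650
= 50.36 × 1.024956 = £51.62 per barrel

£51.62 per barrel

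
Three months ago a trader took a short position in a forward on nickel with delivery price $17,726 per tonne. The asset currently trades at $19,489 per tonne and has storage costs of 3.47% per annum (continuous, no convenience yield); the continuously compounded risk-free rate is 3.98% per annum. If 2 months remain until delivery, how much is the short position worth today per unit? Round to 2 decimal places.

-$1993.23 per tonne

Current fair forward for the remaining 2 months: F = S·e^((r + u)·T), (r + u) = 0.0398 + 0.0347 = 0.0745
F = 19489 · e^(0.0745 × 2/12) = 19489 × 1.01249407 = 19732.4969
Value of long forward = (F − K)·e^(−rT) = (19732.4969 − 17726) · e^(−0.0398·2/12)
= 2006.4969 × 0.99338862 = 1993.23
Short position value = −(long value) = -$1993.23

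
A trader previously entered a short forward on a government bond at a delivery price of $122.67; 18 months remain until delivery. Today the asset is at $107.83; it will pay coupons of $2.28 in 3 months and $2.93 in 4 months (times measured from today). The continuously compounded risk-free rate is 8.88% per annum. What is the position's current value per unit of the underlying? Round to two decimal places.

PV(remaining coupons) I = 2.28·e^(−0.0888·3/12) + 2.93·e^(−0.0888·4/12) = 5.0745
Current forward F = (S − I)·e^(rT) = (107.83 − 5.0745)·e^(0.0888·18/12) = 102.7555 × 1.142478 = 117.3959
Value (long) = (F − K)·e^(−rT) = (117.3959 − 122.67) × 0.875290 = -4.6164
Short position value = −(long value) = $4.62

$4.62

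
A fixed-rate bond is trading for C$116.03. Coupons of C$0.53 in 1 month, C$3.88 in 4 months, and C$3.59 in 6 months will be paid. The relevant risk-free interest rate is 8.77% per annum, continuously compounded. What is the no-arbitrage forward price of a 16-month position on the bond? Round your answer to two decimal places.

PV(coupons) I = 0.53·e^(−0.0877·1/12) + 3.88·e^(−0.0877·4/12) + 3.59·e^(−0.0877·6/12)
I = 0.5261 + 3.7682 + 3.4360 = 7.7303
F = (S − I)·e^(rT) = (116.03 − 7.7303) · e^(0.0877·16/12)
= 108.2997 · e^0.116933 = 108.2997 × 1.124044 = C$121.73

C$121.73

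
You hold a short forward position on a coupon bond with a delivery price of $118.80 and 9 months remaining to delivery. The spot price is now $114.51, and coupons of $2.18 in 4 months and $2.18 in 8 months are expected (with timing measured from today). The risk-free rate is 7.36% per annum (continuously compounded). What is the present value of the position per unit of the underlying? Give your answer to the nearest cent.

PV(remaining coupons) I = 2.18·e^(−0.0736·4/12) + 2.18·e^(−0.0736·8/12) = 4.2028
Current forward F = (S − I)·e^(rT) = (114.51 − 4.2028)·e^(0.0736·9/12) = 110.3072 × 1.056752 = 116.5674
Value (long) = (F − K)·e^(−rT) = (116.5674 − 118.80) × 0.946296 = -2.1127
Short position value = −(long value) = $2.11

$2.11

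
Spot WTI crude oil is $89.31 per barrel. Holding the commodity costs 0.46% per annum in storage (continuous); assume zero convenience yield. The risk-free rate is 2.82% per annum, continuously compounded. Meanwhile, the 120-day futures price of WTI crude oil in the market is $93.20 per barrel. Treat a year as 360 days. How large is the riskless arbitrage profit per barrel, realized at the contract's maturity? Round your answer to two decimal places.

Fair futures: F* = S·e^(carry·T), with carry = (r + u) = 0.0282 + 0.0046 = 0.0328
F* = 89.31 · e^(0.0328 × 120/360) = 89.31 · e^0.010933 = 89.31 × 1.010993 = $90.2918
Market $93.20 > fair $90.2918: forward overpriced → cash-and-carry (buy spot, short the forward).
At maturity, profit = |F_mkt − F*| = |93.20 − 90.2918| = $2.91 per barrel

$2.91 per barrel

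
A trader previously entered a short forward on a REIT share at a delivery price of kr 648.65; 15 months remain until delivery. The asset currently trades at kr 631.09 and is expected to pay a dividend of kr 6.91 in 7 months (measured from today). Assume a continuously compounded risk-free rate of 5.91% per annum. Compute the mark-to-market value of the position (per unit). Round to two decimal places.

PV(remaining dividends) I = 6.91·e^(−0.0591·7/12) = 6.6758
Current forward F = (S − I)·e^(rT) = (631.09 − 6.6758)·e^(0.0591·15/12) = 624.4142 × 1.076672 = 672.2893
Value (long) = (F − K)·e^(−rT) = (672.2893 − 648.65) × 0.928788 = 21.9559
Short position value = −(long value) = -kr 21.96

-kr 21.96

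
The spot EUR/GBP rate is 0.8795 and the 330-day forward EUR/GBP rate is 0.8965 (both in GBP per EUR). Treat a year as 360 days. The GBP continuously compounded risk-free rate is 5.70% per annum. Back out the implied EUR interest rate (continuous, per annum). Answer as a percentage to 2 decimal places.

3.61%

F = S·e^((r_GBP − r_EUR)T) ⇒ r_EUR = r_GBP − ln(F/S)/T
ln(0.8965/0.8795) = 0.019145; /(330/360) = 0.020885
r_EUR = 0.0570 − 0.020885 = 0.036115
r_EUR = 3.61%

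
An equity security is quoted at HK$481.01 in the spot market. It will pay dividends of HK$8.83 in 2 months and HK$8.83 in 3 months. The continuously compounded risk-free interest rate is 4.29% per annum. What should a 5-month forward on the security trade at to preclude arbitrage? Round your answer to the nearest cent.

HK$471.87

PV(dividends) I = 8.83·e^(−0.0429·2/12) + 8.83·e^(−0.0429·3/12)
I = 8.7671 + 8.7358 = 17.5029
F = (S − I)·e^(rT) = (481.01 − 17.5029) · e^(0.0429·5/12)
= 463.5071 · e^0.017875 = 463.5071 × 1.018036 = HK$471.87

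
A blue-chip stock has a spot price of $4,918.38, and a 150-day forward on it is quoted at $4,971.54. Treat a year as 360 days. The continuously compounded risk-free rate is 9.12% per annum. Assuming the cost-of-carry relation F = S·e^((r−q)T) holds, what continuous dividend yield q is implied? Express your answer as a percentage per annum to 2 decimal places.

6.54%

From F = S·e^((r−q)T): (r − q) = ln(F/S)/T
ln(4971.54/4918.38) = ln(1.010808) = 0.010750
(r − q) = 0.010750 / (150/360) = 0.025800
q = r − ln(F/S)/T = 0.0912 − 0.025800 = 0.065400
q = 6.54%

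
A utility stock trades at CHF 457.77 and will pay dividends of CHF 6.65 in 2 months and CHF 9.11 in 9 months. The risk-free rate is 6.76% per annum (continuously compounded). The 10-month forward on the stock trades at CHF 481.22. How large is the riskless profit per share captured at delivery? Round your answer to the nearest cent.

CHF 13.04 per share

PV(dividends) I = 6.65·e^(−0.0676·2/12) + 9.11·e^(−0.0676·9/12) = 15.2351
Fair forward F* = (S − I)·e^(rT) = (457.77 − 15.2351)·e^0.056333 = 442.5349 × 1.057950 = 468.1798
Market CHF 481.22 > fair 468.1798: forward overpriced → cash-and-carry (borrow at r, buy the stock and collect the dividends, short the forward).
Profit at T = |F_mkt − F*| = |481.22 − 468.1798| = CHF 13.04 per share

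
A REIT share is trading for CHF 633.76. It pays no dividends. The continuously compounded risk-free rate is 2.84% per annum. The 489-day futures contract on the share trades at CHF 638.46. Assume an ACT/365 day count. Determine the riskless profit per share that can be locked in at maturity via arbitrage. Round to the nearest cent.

CHF 19.88 per share

Fair futures: F* = S·e^(carry·T), with carry = r = 0.0284
F* = 633.76 · e^(0.0284 × 489/365) = 633.76 · e^0.038048 = 633.76 × 1.038781 = CHF 658.3378
Market CHF 638.46 < fair CHF 658.3378: forward underpriced → reverse cash-and-carry (short spot, go long the forward).
At maturity, profit = |F_mkt − F*| = |638.46 − 658.3378| = CHF 19.88 per share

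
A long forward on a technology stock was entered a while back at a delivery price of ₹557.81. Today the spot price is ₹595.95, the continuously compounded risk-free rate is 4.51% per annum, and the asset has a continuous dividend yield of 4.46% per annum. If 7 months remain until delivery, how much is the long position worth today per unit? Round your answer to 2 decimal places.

₹37.32

Current fair forward for the remaining 7 months: F = S·e^((r − q)·T), (r − q) = 0.0451 − 0.0446 = 0.0005
F = 595.95 · e^(0.0005 × 7/12) = 595.95 × 1.000292 = 596.1240
Value of long forward = (F − K)·e^(−rT) = (596.1240 − 557.81) · e^(−0.0451·7/12)
= 38.3140 × 0.974035 = 37.32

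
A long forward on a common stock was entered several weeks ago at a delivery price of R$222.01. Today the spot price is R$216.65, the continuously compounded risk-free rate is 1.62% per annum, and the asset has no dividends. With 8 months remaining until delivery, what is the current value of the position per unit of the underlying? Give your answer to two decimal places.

-R$2.98

Current fair forward for the remaining 8 months: F = S·e^(r·T), r = 0.0162
F = 216.65 · e^(0.0162 × 8/12) = 216.65 × 1.010859 = 219.0026
Value of long forward = (F − K)·e^(−rT) = (219.0026 − 222.01) · e^(−0.0162·8/12)
= -3.0074 × 0.989258 = -2.98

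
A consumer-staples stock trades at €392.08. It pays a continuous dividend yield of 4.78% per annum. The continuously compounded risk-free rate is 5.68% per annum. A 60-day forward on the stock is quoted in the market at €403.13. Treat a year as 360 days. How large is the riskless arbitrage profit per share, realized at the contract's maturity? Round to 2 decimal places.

€10.46 per share

Fair forward: F* = S·e^(carry·T), with carry = (r − q) = 0.0568 − 0.0478 = 0.0090
F* = 392.08 · e^(0.0090 × 60/360) = 392.08 · e^0.001500 = 392.08 × 1.001501 = €392.6685
Market €403.13 > fair €392.6685: forward overpriced → cash-and-carry (buy spot, short the forward).
At maturity, profit = |F_mkt − F*| = |403.13 − 392.6685| = €10.46 per share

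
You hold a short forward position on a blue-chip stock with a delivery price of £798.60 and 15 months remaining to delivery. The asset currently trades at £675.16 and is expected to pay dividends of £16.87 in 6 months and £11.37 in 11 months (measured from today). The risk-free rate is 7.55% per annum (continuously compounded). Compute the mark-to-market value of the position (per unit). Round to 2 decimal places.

PV(remaining dividends) I = 16.87·e^(−0.0755·6/12) + 11.37·e^(−0.0755·11/12) = 26.8547
Current forward F = (S − I)·e^(rT) = (675.16 − 26.8547)·e^(0.0755·15/12) = 648.3053 × 1.098972 = 712.4694
Value (long) = (F − K)·e^(−rT) = (712.4694 − 798.60) × 0.909941 = -78.3738
Short position value = −(long value) = £78.37

£78.37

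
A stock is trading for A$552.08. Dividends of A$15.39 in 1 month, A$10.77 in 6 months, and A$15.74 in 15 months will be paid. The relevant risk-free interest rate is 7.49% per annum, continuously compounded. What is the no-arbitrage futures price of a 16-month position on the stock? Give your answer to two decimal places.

A$565.86

PV(dividends) I = 15.39·e^(−0.0749·1/12) + 10.77·e^(−0.0749·6/12) + 15.74·e^(−0.0749·15/12)
I = 15.2942 + 10.3741 + 14.3332 = 40.0015
F = (S − I)·e^(rT) = (552.08 − 40.0015) · e^(0.0749·16/12)
= 512.0785 · e^0.099867 = 512.0785 × 1.105024 = A$565.86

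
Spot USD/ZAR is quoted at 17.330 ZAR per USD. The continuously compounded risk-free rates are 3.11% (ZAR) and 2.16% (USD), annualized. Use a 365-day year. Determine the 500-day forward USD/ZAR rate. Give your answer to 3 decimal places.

17.557

F = S·e^((r_ZAR − r_USD)T) = 17.330 · e^((0.0311 − 0.0216) × 500/365)
= 17.330 · e^0.013014 = 17.330 × 1.013099
F = 17.557 ZAR per USD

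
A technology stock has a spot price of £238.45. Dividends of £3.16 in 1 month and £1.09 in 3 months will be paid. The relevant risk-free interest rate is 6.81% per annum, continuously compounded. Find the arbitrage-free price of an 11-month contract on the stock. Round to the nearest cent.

£249.32

PV(dividends) I = 3.16·e^(−0.0681·1/12) + 1.09·e^(−0.0681·3/12)
I = 3.1421 + 1.0716 = 4.2137
F = (S − I)·e^(rT) = (238.45 − 4.2137) · e^(0.0681·11/12)
= 234.2363 · e^0.062425 = 234.2363 × 1.064415 = £249.32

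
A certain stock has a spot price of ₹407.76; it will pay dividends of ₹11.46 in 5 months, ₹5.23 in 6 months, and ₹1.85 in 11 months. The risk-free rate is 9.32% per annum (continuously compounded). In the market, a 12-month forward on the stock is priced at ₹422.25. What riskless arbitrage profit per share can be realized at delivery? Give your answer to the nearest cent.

₹5.90 per share

PV(dividends) I = 11.46·e^(−0.0932·5/12) + 5.23·e^(−0.0932·6/12) + 1.85·e^(−0.0932·11/12) = 17.7139
Fair forward F* = (S − I)·e^(rT) = (407.76 − 17.7139)·e^0.093200 = 390.0461 × 1.097681 = 428.1462
Market ₹422.25 < fair 428.1462: forward underpriced → reverse cash-and-carry (short the stock, invest proceeds at r, pay the dividends, go long the forward).
Profit at T = |F_mkt − F*| = |422.25 − 428.1462| = ₹5.90 per share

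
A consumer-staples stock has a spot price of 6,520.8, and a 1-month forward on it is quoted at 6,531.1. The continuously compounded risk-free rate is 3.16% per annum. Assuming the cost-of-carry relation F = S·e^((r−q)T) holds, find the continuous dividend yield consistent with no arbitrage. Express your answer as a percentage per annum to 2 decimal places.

From F = S·e^((r−q)T): (r − q) = ln(F/S)/T
ln(6531.1/6520.8) = ln(1.001580) = 0.001579
(r − q) = 0.001579 / (1/12) = 0.018948
q = r − ln(F/S)/T = 0.0316 − 0.018948 = 0.012652
q = 1.27%

1.27%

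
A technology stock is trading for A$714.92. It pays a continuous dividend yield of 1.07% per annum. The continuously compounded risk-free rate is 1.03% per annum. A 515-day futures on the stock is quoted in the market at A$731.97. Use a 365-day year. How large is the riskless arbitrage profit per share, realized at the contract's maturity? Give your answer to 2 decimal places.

Fair futures: F* = S·e^(carry·T), with carry = (r − q) = 0.0103 − 0.0107 = -0.0004
F* = 714.92 · e^(-0.0004 × 515/365) = 714.92 · e^-0.000564 = 714.92 × 0.999436 = A$714.5168
Market A$731.97 > fair A$714.5168: forward overpriced → cash-and-carry (buy spot, short the forward).
At maturity, profit = |F_mkt − F*| = |731.97 − 714.5168| = A$17.45 per share

A$17.45 per share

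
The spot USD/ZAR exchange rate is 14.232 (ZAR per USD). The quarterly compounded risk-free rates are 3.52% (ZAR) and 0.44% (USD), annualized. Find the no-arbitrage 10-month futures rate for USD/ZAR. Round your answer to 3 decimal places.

14.600

By covered interest parity, F = S · (1+r_ZAR/4)^(4T) / (1+r_USD/4)^(4T)
= 14.232 × 1.029636 / 1.003671 = 14.232 × 1.025870
F = 14.600 ZAR per USD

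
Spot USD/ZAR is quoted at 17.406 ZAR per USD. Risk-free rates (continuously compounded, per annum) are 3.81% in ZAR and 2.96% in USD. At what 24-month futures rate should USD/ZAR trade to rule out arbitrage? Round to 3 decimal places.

F = S·e^((r_ZAR − r_USD)T) = 17.406 · e^((0.0381 − 0.0296) × 24/12)
= 17.406 · e^0.017000 = 17.406 × 1.017145
F = 17.704 ZAR per USD

17.704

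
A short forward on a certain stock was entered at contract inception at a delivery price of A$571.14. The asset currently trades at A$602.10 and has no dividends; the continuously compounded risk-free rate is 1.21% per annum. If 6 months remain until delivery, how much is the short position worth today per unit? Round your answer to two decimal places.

-A$34.40

Current fair forward for the remaining 6 months: F = S·e^(r·T), r = 0.0121
F = 602.10 · e^(0.0121 × 6/12) = 602.10 × 1.006068 = 605.7535
Value of long forward = (F − K)·e^(−rT) = (605.7535 − 571.14) · e^(−0.0121·6/12)
= 34.6135 × 0.993968 = 34.40
Short position value = −(long value) = -A$34.40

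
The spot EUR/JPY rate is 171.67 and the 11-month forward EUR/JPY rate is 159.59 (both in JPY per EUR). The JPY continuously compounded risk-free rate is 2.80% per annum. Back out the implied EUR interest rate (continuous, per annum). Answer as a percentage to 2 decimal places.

10.76%

F = S·e^((r_JPY − r_EUR)T) ⇒ r_EUR = r_JPY − ln(F/S)/T
ln(159.59/171.67) = -0.072966; /(11/12) = -0.079599
r_EUR = 0.0280 + 0.079599 = 0.107599
r_EUR = 10.76%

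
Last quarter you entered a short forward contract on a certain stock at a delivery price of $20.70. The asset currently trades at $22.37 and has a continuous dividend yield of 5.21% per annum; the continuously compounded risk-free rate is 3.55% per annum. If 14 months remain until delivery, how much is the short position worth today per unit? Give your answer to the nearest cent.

Current fair forward for the remaining 14 months: F = S·e^((r − q)·T), (r − q) = 0.0355 − 0.0521 = -0.0166
F = 22.37 · e^(-0.0166 × 14/12) = 22.37 × 0.980820 = 21.9409
Value of long forward = (F − K)·e^(−rT) = (21.9409 − 20.70) · e^(−0.0355·14/12)
= 1.2409 × 0.959429 = 1.19
Short position value = −(long value) = -$1.19

-$1.19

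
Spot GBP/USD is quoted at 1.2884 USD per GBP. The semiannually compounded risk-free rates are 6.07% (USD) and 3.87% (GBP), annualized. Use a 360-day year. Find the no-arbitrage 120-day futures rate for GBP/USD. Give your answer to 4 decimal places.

1.2977

By covered interest parity, F = S · (1+r_USD/2)^(2T) / (1+r_GBP/2)^(2T)
= 1.2884 × 1.020132 / 1.012859 = 1.2884 × 1.007181
F = 1.2977 USD per GBP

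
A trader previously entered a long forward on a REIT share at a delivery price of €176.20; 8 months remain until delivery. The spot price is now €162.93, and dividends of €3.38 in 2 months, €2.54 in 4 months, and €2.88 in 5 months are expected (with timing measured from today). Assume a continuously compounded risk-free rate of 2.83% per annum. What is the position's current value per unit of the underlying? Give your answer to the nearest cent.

PV(remaining dividends) I = 3.38·e^(−0.0283·2/12) + 2.54·e^(−0.0283·4/12) + 2.88·e^(−0.0283·5/12) = 8.7265
Current forward F = (S − I)·e^(rT) = (162.93 − 8.7265)·e^(0.0283·8/12) = 154.2035 × 1.019046 = 157.1405
Value (long) = (F − K)·e^(−rT) = (157.1405 − 176.20) × 0.981310 = -18.7033
Value = -€18.70

-€18.70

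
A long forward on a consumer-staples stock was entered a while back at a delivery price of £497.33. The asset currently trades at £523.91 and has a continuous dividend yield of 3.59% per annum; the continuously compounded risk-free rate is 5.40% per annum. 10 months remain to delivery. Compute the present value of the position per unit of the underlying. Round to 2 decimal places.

£33.02

Current fair forward for the remaining 10 months: F = S·e^((r − q)·T), (r − q) = 0.0540 − 0.0359 = 0.0181
F = 523.91 · e^(0.0181 × 10/12) = 523.91 × 1.015198 = 531.8724
Value of long forward = (F − K)·e^(−rT) = (531.8724 − 497.33) · e^(−0.0540·10/12)
= 34.5424 × 0.955997 = 33.02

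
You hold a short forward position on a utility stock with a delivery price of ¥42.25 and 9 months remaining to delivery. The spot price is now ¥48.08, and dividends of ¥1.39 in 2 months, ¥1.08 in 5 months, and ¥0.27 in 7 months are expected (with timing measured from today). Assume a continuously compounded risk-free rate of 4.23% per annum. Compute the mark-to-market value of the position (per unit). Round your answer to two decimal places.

-¥4.44

PV(remaining dividends) I = 1.39·e^(−0.0423·2/12) + 1.08·e^(−0.0423·5/12) + 0.27·e^(−0.0423·7/12) = 2.7048
Current forward F = (S − I)·e^(rT) = (48.08 − 2.7048)·e^(0.0423·9/12) = 45.3752 × 1.032234 = 46.8378
Value (long) = (F − K)·e^(−rT) = (46.8378 − 42.25) × 0.968773 = 4.4445
Short position value = −(long value) = -¥4.44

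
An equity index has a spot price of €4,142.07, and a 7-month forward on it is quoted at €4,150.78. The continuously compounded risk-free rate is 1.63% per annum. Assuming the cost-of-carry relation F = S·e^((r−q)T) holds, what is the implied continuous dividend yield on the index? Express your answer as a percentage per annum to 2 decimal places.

1.27%

From F = S·e^((r−q)T): (r − q) = ln(F/S)/T
ln(4150.78/4142.07) = ln(1.002103) = 0.002101
(r − q) = 0.002101 / (7/12) = 0.003602
q = r − ln(F/S)/T = 0.0163 − 0.003602 = 0.012698
q = 1.27%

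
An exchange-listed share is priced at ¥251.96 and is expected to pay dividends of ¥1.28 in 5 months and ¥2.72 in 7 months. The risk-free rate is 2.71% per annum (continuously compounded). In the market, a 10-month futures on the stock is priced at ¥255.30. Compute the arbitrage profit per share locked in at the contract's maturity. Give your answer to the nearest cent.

PV(dividends) I = 1.28·e^(−0.0271·5/12) + 2.72·e^(−0.0271·7/12) = 3.9430
Fair futures F* = (S − I)·e^(rT) = (251.96 − 3.9430)·e^0.022583 = 248.0170 × 1.022840 = 253.6817
Market ¥255.30 > fair 253.6817: forward overpriced → cash-and-carry (borrow at r, buy the stock and collect the dividends, short the forward).
Profit at T = |F_mkt − F*| = |255.30 − 253.6817| = ¥1.62 per share

¥1.62 per share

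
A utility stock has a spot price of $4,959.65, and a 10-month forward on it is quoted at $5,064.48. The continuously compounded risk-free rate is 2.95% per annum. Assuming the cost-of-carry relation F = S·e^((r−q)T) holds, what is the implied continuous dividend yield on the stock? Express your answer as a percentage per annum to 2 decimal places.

From F = S·e^((r−q)T): (r − q) = ln(F/S)/T
ln(5064.48/4959.65) = ln(1.021137) = 0.020917
(r − q) = 0.020917 / (10/12) = 0.025100
q = r − ln(F/S)/T = 0.0295 − 0.025100 = 0.004400
q = 0.44%

0.44%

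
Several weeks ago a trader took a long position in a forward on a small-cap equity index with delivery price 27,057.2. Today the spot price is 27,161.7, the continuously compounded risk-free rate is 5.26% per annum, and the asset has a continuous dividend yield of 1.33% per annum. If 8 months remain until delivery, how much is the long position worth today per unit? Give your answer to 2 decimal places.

Current fair forward for the remaining 8 months: F = S·e^((r − q)·T), (r − q) = 0.0526 − 0.0133 = 0.0393
F = 27161.7 · e^(0.0393 × 8/12) = 27161.7 × 1.02654624 = 27882.7410
Value of long forward = (F − K)·e^(−rT) = (27882.7410 − 27057.2) · e^(−0.0526·8/12)
= 825.5410 × 0.96554104 = 797.09

797.09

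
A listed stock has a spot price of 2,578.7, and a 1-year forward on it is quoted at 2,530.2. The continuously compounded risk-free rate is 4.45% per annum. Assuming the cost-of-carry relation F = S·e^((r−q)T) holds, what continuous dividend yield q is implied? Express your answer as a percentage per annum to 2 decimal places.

6.35%

From F = S·e^((r−q)T): (r − q) = ln(F/S)/T
ln(2530.2/2578.7) = ln(0.981192) = -0.018987
(r − q) = -0.018987 / (1) = -0.018987
q = r − ln(F/S)/T = 0.0445 + 0.018987 = 0.063487
q = 6.35%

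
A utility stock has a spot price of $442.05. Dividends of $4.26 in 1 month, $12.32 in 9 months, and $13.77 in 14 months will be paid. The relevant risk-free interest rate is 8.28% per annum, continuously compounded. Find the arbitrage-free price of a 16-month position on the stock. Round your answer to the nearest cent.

$462.03

PV(dividends) I = 4.26·e^(−0.0828·1/12) + 12.32·e^(−0.0828·9/12) + 13.77·e^(−0.0828·14/12)
I = 4.2307 + 11.5782 + 12.5020 = 28.3109
F = (S − I)·e^(rT) = (442.05 − 28.3109) · e^(0.0828·16/12)
= 413.7391 · e^0.110400 = 413.7391 × 1.116725 = $462.03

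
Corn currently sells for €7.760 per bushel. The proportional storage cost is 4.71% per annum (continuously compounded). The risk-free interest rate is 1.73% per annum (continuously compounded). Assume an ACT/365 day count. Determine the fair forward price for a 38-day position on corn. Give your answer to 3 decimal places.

Net carry = r + u − y = 0.0173 + 0.0471 − 0.0000 = 0.0644
F = S·e^((r+u−y)T) = 7.760 · e^(0.0644 × 38/365) = 7.760 · e^0.006705
= 7.760 × 1.006728 = €7.812 per bushel

€7.812 per bushel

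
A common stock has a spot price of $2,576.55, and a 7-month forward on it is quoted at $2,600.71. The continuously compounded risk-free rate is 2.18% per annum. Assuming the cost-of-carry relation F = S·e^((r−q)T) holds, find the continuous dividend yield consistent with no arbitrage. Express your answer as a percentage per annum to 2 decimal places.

0.58%

From F = S·e^((r−q)T): (r − q) = ln(F/S)/T
ln(2600.71/2576.55) = ln(1.009377) = 0.009333
(r − q) = 0.009333 / (7/12) = 0.015999
q = r − ln(F/S)/T = 0.0218 − 0.015999 = 0.005801
q = 0.58%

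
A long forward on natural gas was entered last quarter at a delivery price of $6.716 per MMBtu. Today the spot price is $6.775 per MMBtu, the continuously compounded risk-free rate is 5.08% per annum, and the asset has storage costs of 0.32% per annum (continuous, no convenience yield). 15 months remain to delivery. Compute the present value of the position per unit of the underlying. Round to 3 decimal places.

Current fair forward for the remaining 15 months: F = S·e^((r + u)·T), (r + u) = 0.0508 + 0.0032 = 0.0540
F = 6.775 · e^(0.0540 × 15/12) = 6.775 × 1.069830 = 7.2481
Value of long forward = (F − K)·e^(−rT) = (7.2481 − 6.716) · e^(−0.0508·15/12)
= 0.5321 × 0.938474 = 0.499

$0.499 per MMBtu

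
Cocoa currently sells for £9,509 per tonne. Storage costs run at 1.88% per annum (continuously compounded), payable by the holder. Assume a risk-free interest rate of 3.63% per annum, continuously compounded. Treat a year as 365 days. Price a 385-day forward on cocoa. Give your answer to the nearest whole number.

£10,078 per tonne

Net carry = r + u − y = 0.0363 + 0.0188 − 0.0000 = 0.0551
F = S·e^((r+u−y)T) = 9509 · e^(0.0551 × 385/365) = 9509 · e^0.058119
= 9509 × 1.059841 = £10,078 per tonne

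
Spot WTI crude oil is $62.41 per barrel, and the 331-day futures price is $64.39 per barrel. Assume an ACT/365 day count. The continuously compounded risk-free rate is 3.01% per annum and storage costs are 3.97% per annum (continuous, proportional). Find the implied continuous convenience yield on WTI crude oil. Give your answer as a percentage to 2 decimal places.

3.54%

F = S·e^((r+u−y)T) ⇒ (r+u−y) = ln(F/S)/T
ln(64.39/62.41) = 0.031233; /T ⇒ 0.034441
y = r + u − ln(F/S)/T = 0.0301 + 0.0397 − 0.034441 = 0.035359
y = 3.54%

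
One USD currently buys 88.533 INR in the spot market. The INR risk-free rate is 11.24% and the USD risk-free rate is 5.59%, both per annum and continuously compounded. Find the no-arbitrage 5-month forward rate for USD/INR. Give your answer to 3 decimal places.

F = S·e^((r_INR − r_USD)T) = 88.533 · e^((0.1124 − 0.0559) × 5/12)
= 88.533 · e^0.023542 = 88.533 × 1.023821
F = 90.642 INR per USD

90.642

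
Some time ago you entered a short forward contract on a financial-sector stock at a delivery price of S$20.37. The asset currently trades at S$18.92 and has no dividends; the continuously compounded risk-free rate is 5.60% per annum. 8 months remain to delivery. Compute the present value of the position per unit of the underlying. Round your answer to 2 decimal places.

Current fair forward for the remaining 8 months: F = S·e^(r·T), r = 0.0560
F = 18.92 · e^(0.0560 × 8/12) = 18.92 × 1.038039 = 19.6397
Value of long forward = (F − K)·e^(−rT) = (19.6397 − 20.37) · e^(−0.0560·8/12)
= -0.7303 × 0.963355 = -0.70
Short position value = −(long value) = S$0.70

S$0.70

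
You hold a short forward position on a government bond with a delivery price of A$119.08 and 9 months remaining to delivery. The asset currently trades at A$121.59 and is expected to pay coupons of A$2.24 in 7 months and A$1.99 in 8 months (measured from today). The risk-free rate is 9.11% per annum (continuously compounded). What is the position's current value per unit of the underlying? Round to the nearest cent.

-A$6.38

PV(remaining coupons) I = 2.24·e^(−0.0911·7/12) + 1.99·e^(−0.0911·8/12) = 3.9968
Current forward F = (S − I)·e^(rT) = (121.59 − 3.9968)·e^(0.0911·9/12) = 117.5932 × 1.070713 = 125.9086
Value (long) = (F − K)·e^(−rT) = (125.9086 − 119.08) × 0.933957 = 6.3776
Short position value = −(long value) = -A$6.38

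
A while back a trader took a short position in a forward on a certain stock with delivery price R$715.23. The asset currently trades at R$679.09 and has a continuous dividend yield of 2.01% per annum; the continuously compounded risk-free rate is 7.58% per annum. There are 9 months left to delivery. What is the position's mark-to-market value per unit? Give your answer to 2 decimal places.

R$6.77

Current fair forward for the remaining 9 months: F = S·e^((r − q)·T), (r − q) = 0.0758 − 0.0201 = 0.0557
F = 679.09 · e^(0.0557 × 9/12) = 679.09 × 1.042660 = 708.0600
Value of long forward = (F − K)·e^(−rT) = (708.0600 − 715.23) · e^(−0.0758·9/12)
= -7.1700 × 0.944736 = -6.77
Short position value = −(long value) = R$6.77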